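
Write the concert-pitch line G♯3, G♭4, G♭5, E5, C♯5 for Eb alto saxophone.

Written C4 sounds as Eb3 on the Eb alto saxophone, so concert pitches are written a major sixth up.
G#3 to E#4
Gb4 to Eb5
Gb5 to Eb6
E5 to C#6
C#5 to A#5

E#4 Eb5 Eb6 C#6 A#5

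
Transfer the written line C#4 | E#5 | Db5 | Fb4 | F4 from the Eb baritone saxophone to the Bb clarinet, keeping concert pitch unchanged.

First find concert pitch: the Eb baritone saxophone sounds a major thirteenth below written, so C#4 E#5 Db5 Fb4 F4 sounds E2 G#3 Fb3 Abb2 Ab2.
Then write for Bb clarinet: it sounds a major second below written, so the part must be a major second above concert.
E2 → F#2
G#3 → A#3
Fb3 → Gb3
Abb2 → Bbb2
Ab2 → Bb2

F#2 A#3 Gb3 Bbb2 Bb2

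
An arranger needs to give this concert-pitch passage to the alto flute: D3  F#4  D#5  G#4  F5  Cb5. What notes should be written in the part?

The alto flute sounds a perfect fourth below written, so the written part must be a perfect fourth above concert — transpose each note up.
D3 -> G3
F#4 -> B4
D#5 -> G#5
G#4 -> C#5
F5 -> Bb5
Cb5 -> Fb5

G3 B4 G#5 C#5 Bb5 Fb5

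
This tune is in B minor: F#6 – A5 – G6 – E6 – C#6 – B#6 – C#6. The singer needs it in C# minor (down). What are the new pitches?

G#5 B4 A5 F#5 D#5 C##6 D#5

B minor to C# minor down is a minor seventh, so every note moves down by that interval.
F#6 gives G#5
A5 gives B4
G6 gives A5
E6 gives F#5
C#6 gives D#5
B#6 gives C##6
C#6 gives D#5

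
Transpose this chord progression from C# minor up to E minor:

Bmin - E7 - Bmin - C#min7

Dmin G7 Dmin Emin7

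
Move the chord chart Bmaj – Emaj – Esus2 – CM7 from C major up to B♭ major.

Amaj Dmaj Dsus2 BbM7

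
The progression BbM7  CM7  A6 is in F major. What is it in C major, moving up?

F major up to C major is a perfect fifth; each chord root moves by that interval while the quality stays the same.
BbM7: root Bb up a perfect fifth → F, giving FM7.
CM7: root C up a perfect fifth → G, giving GM7.
A6: root A up a perfect fifth → E, giving E6.

FM7 GM7 E6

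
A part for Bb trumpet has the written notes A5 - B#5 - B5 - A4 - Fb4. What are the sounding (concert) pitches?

G5 A#5 A5 G4 Ebb4

The Bb trumpet sounds a major second below written, so transpose each written note down a major second.
A5 -> G5
B#5 -> A#5
B5 -> A5
A4 -> G4
Fb4 -> Ebb4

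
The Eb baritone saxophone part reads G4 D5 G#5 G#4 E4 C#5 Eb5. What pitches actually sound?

Bb2 F3 B3 B2 G2 E3 Gb3

The Eb baritone saxophone sounds a major thirteenth below written, so transpose each written note down a major thirteenth.
G4 gives Bb2
D5 gives F3
G#5 gives B3
G#4 gives B2
E4 gives G2
C#5 gives E3
Eb5 gives Gb3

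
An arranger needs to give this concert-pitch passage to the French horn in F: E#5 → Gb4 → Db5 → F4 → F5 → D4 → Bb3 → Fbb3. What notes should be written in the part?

B#5 Db5 Ab5 C5 C6 A4 F4 Cbb4

Written C4 sounds as F3 on the French horn in F, so concert pitches are written a perfect fifth up.
E#5 -> B#5
Gb4 -> Db5
Db5 -> Ab5
F4 -> C5
F5 -> C6
D4 -> A4
Bb3 -> F4
Fbb3 -> Cbb4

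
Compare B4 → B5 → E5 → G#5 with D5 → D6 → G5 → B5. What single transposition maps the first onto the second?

up a minor third

From B4 to D5 is 3 letter names — a third of some quality.
B4 to D5 is 3 semitones, which makes it a minor third; the second version is higher, so the direction is up.
Checking another pair — G#5 → B5 — gives the same interval.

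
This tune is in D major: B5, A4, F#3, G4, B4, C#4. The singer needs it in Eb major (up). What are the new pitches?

C6 Bb4 G3 Ab4 C5 D4

From D up to Eb is a minor second; apply that to each pitch.
B5 gives C6
A4 gives Bb4
F#3 gives G3
G4 gives Ab4
B4 gives C5
C#4 gives D4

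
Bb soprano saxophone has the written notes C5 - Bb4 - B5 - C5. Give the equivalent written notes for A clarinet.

Db5 Cb5 C6 Db5

First find concert pitch: the Bb soprano saxophone sounds a major second below written, so C5 Bb4 B5 C5 sounds Bb4 Ab4 A5 Bb4.
Then write for A clarinet: it sounds a minor third below written, so the part must be a minor third above concert.
Bb4 → Db5
Ab4 → Cb5
A5 → C6
Bb4 → Db5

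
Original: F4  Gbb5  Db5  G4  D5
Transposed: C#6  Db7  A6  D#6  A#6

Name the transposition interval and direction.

up an augmented twelfth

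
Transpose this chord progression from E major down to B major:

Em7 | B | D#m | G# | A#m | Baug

E major down to B major is a perfect fourth; each chord root moves by that interval while the quality stays the same.
Em7: root E down a perfect fourth → B, giving Bm7.
B: root B down a perfect fourth → F#, giving F#.
D#m: root D# down a perfect fourth → A#, giving A#m.
G#: root G# down a perfect fourth → D#, giving D#.
A#m: root A# down a perfect fourth → E#, giving E#m.
Baug: root B down a perfect fourth → F#, giving F#aug.

Bm7 F# A#m D# E#m F#aug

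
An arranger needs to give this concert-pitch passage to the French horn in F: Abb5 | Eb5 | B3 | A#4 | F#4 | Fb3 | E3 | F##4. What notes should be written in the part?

Ebb6 Bb5 F#4 E#5 C#5 Cb4 B3 C##5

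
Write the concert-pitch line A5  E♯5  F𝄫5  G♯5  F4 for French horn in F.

E6 B#5 Cbb6 D#6 C5

Written C4 sounds as F3 on the French horn in F, so concert pitches are written a perfect fifth up.
A5 to E6
E#5 to B#5
Fbb5 to Cbb6
G#5 to D#6
F4 to C5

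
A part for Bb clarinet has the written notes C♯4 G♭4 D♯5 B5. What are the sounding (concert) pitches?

B3 Fb4 C#5 A5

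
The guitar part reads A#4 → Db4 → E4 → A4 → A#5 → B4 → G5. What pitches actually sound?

Written C4 on the guitar sounds as C3, a perfect octave lower; apply that shift to every note.
A#4 to A#3
Db4 to Db3
E4 to E3
A4 to A3
A#5 to A#4
B4 to B3
G5 to G4

A#3 Db3 E3 A3 A#4 B3 G4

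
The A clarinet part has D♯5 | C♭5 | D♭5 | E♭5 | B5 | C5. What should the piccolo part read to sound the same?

B#3 Ab3 Bb3 C4 G#4 A3

First find concert pitch: the A clarinet sounds a minor third below written, so D♯5 C♭5 D♭5 E♭5 B5 C5 sounds B#4 Ab4 Bb4 C5 G#5 A4.
Then write for piccolo: it sounds a perfect octave above written, so the part must be a perfect octave below concert.
B#4 → B#3
Ab4 → Ab3
Bb4 → Bb3
C5 → C4
G#5 → G#4
A4 → A3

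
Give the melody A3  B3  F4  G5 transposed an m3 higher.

C4 D4 Ab4 Bb5

A3 up a minor third is C4.
B3 up a minor third is D4.
A minor third up from F4 gives Ab4.
G5 up a minor third is Bb5.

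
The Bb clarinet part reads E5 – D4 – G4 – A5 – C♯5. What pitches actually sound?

Written C4 on the Bb clarinet sounds as Bb3, a major second lower; apply that shift to every note.
E5 gives D5
D4 gives C4
G4 gives F4
A5 gives G5
C#5 gives B4

D5 C4 F4 G5 B4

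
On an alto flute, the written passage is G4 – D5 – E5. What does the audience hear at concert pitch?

D4 A4 B4

Written C4 on the alto flute sounds as G3, a perfect fourth lower; apply that shift to every note.
G4 becomes D4
D5 becomes A4
E5 becomes B4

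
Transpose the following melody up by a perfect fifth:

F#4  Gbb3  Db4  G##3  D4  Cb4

F#4 up a perfect fifth is C#5.
Gbb3 up a perfect fifth is Dbb4.
Db4 up a perfect fifth is Ab4.
G##3 up a perfect fifth is D##4.
D4 up a perfect fifth is A4.
Cb4 up a perfect fifth is Gb4.

C#5 Dbb4 Ab4 D##4 A4 Gb4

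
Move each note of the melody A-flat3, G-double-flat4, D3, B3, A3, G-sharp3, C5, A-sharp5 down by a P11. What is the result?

Eb2 Dbb3 A1 F#2 E2 D#2 G3 E#4

Ab3 gives Eb2
Gbb4 gives Dbb3
D3 gives A1
B3 gives F#2
A3 gives E2
G#3 gives D#2
C5 gives G3
A#5 gives E#4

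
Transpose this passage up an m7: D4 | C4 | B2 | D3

A minor seventh up from D4 gives C5.
C4 up a minor seventh is Bb4.
B2 up a minor seventh is A3.
D3 up a minor seventh is C4.

C5 Bb4 A3 C4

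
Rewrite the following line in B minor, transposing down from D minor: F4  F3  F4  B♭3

D4 D3 D4 G3

D minor to B minor down is a minor third, so every note moves down by that interval.
F4 -> D4
F3 -> D3
F4 -> D4
Bb3 -> G3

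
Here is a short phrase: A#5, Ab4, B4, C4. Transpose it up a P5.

A#5 to E#6
Ab4 to Eb5
B4 to F#5
C4 to G4

E#6 Eb5 F#5 G4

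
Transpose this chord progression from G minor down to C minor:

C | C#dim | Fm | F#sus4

F F#dim Bbm Bsus4

G minor down to C minor is a perfect fifth; each chord root moves by that interval while the quality stays the same.
C: root C down a perfect fifth → F, giving F.
C#dim: root C# down a perfect fifth → F#, giving F#dim.
Fm: root F down a perfect fifth → Bb, giving Bbm.
F#sus4: root F# down a perfect fifth → B, giving Bsus4.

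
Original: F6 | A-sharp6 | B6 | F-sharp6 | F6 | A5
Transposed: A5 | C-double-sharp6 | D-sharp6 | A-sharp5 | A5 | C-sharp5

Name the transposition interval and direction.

down a minor sixth

Take the first pair: F6 → A5. F to A spans 6 letter names, so the interval is some kind of sixth.
A5 to F6 is 8 semitones, which makes it a minor sixth; the second version is lower, so the direction is down.
Checking another pair — A5 → C#5 — gives the same interval.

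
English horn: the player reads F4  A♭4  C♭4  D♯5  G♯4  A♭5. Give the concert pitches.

The English horn sounds a perfect fifth below written, so transpose each written note down a perfect fifth.
F4 -> Bb3
Ab4 -> Db4
Cb4 -> Fb3
D#5 -> G#4
G#4 -> C#4
Ab5 -> Db5

Bb3 Db4 Fb3 G#4 C#4 Db5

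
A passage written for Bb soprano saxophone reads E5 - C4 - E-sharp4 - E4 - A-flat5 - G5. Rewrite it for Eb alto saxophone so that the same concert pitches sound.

First find concert pitch: the Bb soprano saxophone sounds a major second below written, so E5 C4 E-sharp4 E4 A-flat5 G5 sounds D5 Bb3 D#4 D4 Gb5 F5.
Then write for Eb alto saxophone: it sounds a major sixth below written, so the part must be a major sixth above concert.
D5 → B5
Bb3 → G4
D#4 → B#4
D4 → B4
Gb5 → Eb6
F5 → D6

B5 G4 B#4 B4 Eb6 D6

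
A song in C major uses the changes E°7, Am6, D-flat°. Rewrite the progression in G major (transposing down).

B°7 Em6 Ab°

C major down to G major is a perfect fourth; each chord root moves by that interval while the quality stays the same.
E°7: root E down a perfect fourth → B, giving B°7.
Am6: root A down a perfect fourth → E, giving Em6.
D-flat°: root D-flat down a perfect fourth → Ab, giving Ab°.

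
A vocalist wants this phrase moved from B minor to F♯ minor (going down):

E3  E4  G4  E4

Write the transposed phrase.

B2 B3 D4 B3

From B down to F♯ is a perfect fourth; apply that to each pitch.
E3 → B2
E4 → B3
G4 → D4
E4 → B3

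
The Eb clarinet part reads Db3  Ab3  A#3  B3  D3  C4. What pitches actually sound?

Fb3 Cb4 C#4 D4 F3 Eb4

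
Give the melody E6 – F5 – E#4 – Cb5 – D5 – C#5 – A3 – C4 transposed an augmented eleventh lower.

Bb4 Cb4 B2 Gbb3 Ab3 G3 Eb2 Gb2

E6 gives Bb4
F5 gives Cb4
E#4 gives B2
Cb5 gives Gbb3
D5 gives Ab3
C#5 gives G3
A3 gives Eb2
C4 gives Gb2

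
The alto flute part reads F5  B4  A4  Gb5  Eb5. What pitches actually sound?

C5 F#4 E4 Db5 Bb4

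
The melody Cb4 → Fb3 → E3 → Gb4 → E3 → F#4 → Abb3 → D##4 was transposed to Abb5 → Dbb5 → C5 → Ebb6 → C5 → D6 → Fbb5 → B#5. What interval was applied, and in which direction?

up a minor thirteenth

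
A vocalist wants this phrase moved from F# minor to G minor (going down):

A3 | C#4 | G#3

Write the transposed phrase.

Bb2 D3 A2

From F# down to G is a major seventh; apply that to each pitch.
A3 becomes Bb2
C#4 becomes D3
G#3 becomes A2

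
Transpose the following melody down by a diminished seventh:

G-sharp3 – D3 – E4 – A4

G#3: a seventh down reaches A, and 9 semitones makes it A##2.
A diminished seventh down from D3 gives E#2.
E4 down a diminished seventh is F##3.
A4 down a diminished seventh is B#3.

A##2 E#2 F##3 B#3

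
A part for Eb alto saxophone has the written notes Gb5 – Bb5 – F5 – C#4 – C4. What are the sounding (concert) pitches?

The Eb alto saxophone sounds a major sixth below written, so transpose each written note down a major sixth.
Gb5 becomes Bbb4
Bb5 becomes Db5
F5 becomes Ab4
C#4 becomes E3
C4 becomes Eb3

Bbb4 Db5 Ab4 E3 Eb3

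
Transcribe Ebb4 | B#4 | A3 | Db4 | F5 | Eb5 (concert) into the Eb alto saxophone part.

Written C4 sounds as Eb3 on the Eb alto saxophone, so concert pitches are written a major sixth up.
Ebb4 gives Cb5
B#4 gives G##5
A3 gives F#4
Db4 gives Bb4
F5 gives D6
Eb5 gives C6

Cb5 G##5 F#4 Bb4 D6 C6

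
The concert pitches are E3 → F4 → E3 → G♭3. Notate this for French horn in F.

The French horn in F sounds a perfect fifth below written, so the written part must be a perfect fifth above concert — transpose each note up.
E3 -> B3
F4 -> C5
E3 -> B3
Gb3 -> Db4

B3 C5 B3 Db4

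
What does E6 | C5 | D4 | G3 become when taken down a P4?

B5 G4 A3 D3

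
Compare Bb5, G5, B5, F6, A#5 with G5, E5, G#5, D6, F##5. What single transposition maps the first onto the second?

down a minor third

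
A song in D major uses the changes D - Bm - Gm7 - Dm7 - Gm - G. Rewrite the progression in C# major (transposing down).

C# A#m F#m7 C#m7 F#m F#

D major down to C# major is a minor second; each chord root moves by that interval while the quality stays the same.
D: root D down a minor second → C#, giving C#.
Bm: root B down a minor second → A#, giving A#m.
Gm7: root G down a minor second → F#, giving F#m7.
Dm7: root D down a minor second → C#, giving C#m7.
Gm: root G down a minor second → F#, giving F#m.
G: root G down a minor second → F#, giving F#.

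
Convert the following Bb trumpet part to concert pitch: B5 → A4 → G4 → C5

A5 G4 F4 Bb4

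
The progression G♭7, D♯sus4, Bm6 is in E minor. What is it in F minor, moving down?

Abb7 Esus4 Cm6

E minor down to F minor is a major seventh; each chord root moves by that interval while the quality stays the same.
G♭7: root G♭ down a major seventh → Abb, giving Abb7.
D♯sus4: root D♯ down a major seventh → E, giving Esus4.
Bm6: root B down a major seventh → C, giving Cm6.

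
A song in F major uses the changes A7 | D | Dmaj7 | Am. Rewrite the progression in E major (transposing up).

F major up to E major is a major seventh; each chord root moves by that interval while the quality stays the same.
A7: root A up a major seventh → G#, giving G#7.
D: root D up a major seventh → C#, giving C#.
Dmaj7: root D up a major seventh → C#, giving C#maj7.
Am: root A up a major seventh → G#, giving G#m.

G#7 C# C#maj7 G#m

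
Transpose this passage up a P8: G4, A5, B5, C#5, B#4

G4: an octave up reaches G, and 12 semitones makes it G5.
A perfect octave up from A5 gives A6.
B5: an octave up reaches B, and 12 semitones makes it B6.
A perfect octave up from C#5 gives C#6.
B#4 up a perfect octave is B#5.

G5 A6 B6 C#6 B#5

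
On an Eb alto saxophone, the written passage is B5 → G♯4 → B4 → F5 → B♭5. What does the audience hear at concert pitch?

Written C4 on the Eb alto saxophone sounds as Eb3, a major sixth lower; apply that shift to every note.
B5 gives D5
G#4 gives B3
B4 gives D4
F5 gives Ab4
Bb5 gives Db5

D5 B3 D4 Ab4 Db5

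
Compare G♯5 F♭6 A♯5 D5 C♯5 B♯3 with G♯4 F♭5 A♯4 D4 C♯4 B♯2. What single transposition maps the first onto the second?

From G#5 to G#4 is 8 letter names — an octave of some quality.
G#4 to G#5 is 12 semitones, which makes it a perfect octave; the second version is lower, so the direction is down.
Checking another pair — B#3 → B#2 — gives the same interval.

down a perfect octave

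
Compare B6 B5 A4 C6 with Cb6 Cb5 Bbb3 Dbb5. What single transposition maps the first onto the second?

From B6 to Cb6 is 7 letter names — a seventh of some quality.
Cb6 to B6 is 12 semitones, which makes it an augmented seventh; the second version is lower, so the direction is down.
Checking another pair — C6 → Dbb5 — gives the same interval.

down an augmented seventh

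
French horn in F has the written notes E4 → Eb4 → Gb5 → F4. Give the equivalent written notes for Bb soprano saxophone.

First find concert pitch: the French horn in F sounds a perfect fifth below written, so E4 Eb4 Gb5 F4 sounds A3 Ab3 Cb5 Bb3.
Then write for Bb soprano saxophone: it sounds a major second below written, so the part must be a major second above concert.
A3 → B3
Ab3 → Bb3
Cb5 → Db5
Bb3 → C4

B3 Bb3 Db5 C4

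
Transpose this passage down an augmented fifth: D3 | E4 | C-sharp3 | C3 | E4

Gb2 Ab3 F2 Fb2 Ab3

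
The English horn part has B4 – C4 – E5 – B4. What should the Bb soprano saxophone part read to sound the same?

First find concert pitch: the English horn sounds a perfect fifth below written, so B4 C4 E5 B4 sounds E4 F3 A4 E4.
Then write for Bb soprano saxophone: it sounds a major second below written, so the part must be a major second above concert.
E4 → F#4
F3 → G3
A4 → B4
E4 → F#4

F#4 G3 B4 F#4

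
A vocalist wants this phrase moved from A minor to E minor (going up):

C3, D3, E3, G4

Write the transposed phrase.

G3 A3 B3 D5

A minor to E minor up is a perfect fifth, so every note moves up by that interval.
C3 -> G3
D3 -> A3
E3 -> B3
G4 -> D5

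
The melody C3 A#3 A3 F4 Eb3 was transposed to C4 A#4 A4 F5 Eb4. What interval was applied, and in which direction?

up a perfect octave

From C3 to C4 is 8 letter names — an octave of some quality.
C3 to C4 is 12 semitones, which makes it a perfect octave; the second version is higher, so the direction is up.
Checking another pair — Eb3 → Eb4 — gives the same interval.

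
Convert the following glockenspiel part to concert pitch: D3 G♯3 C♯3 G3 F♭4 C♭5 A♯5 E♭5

Written C4 on the glockenspiel sounds as C6, a perfect fifteenth higher; apply that shift to every note.
D3 to D5
G#3 to G#5
C#3 to C#5
G3 to G5
Fb4 to Fb6
Cb5 to Cb7
A#5 to A#7
Eb5 to Eb7

D5 G#5 C#5 G5 Fb6 Cb7 A#7 Eb7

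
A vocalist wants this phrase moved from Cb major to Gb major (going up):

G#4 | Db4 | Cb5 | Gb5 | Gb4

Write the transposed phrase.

D#5 Ab4 Gb5 Db6 Db5

From Cb up to Gb is a perfect fifth; apply that to each pitch.
G#4 gives D#5
Db4 gives Ab4
Cb5 gives Gb5
Gb5 gives Db6
Gb4 gives Db5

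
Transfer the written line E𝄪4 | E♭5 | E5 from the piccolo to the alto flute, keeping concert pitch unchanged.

A##5 Ab6 A6

First find concert pitch: the piccolo sounds a perfect octave above written, so E𝄪4 E♭5 E5 sounds E##5 Eb6 E6.
Then write for alto flute: it sounds a perfect fourth below written, so the part must be a perfect fourth above concert.
E##5 → A##5
Eb6 → Ab6
E6 → A6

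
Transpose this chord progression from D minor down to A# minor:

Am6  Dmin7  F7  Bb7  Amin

E#m6 A#min7 C#7 F#7 E#min

D minor down to A# minor is a diminished fourth; each chord root moves by that interval while the quality stays the same.
Am6: root A down a diminished fourth → E#, giving E#m6.
Dmin7: root D down a diminished fourth → A#, giving A#min7.
F7: root F down a diminished fourth → C#, giving C#7.
Bb7: root Bb down a diminished fourth → F#, giving F#7.
Amin: root A down a diminished fourth → E#, giving E#min.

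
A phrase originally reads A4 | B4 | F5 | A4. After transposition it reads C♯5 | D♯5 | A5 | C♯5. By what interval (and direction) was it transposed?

up a major third

Take the first pair: A4 → C#5. A to C spans 3 letter names, so the interval is some kind of third.
A4 to C#5 is 4 semitones, which makes it a major third; the second version is higher, so the direction is up.
Checking another pair — A4 → C#5 — gives the same interval.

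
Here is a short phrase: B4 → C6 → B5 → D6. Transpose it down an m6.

B4 -> D#4
C6 -> E5
B5 -> D#5
D6 -> F#5

D#4 E5 D#5 F#5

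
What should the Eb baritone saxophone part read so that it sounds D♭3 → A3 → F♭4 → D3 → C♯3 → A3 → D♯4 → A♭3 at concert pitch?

Bb4 F#5 Db6 B4 A#4 F#5 B#5 F5

The Eb baritone saxophone sounds a major thirteenth below written, so the written part must be a major thirteenth above concert — transpose each note up.
Db3 to Bb4
A3 to F#5
Fb4 to Db6
D3 to B4
C#3 to A#4
A3 to F#5
D#4 to B#5
Ab3 to F5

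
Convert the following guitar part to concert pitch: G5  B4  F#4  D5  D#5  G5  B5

G4 B3 F#3 D4 D#4 G4 B4

The guitar sounds a perfect octave below written, so transpose each written note down a perfect octave.
G5 -> G4
B4 -> B3
F#4 -> F#3
D5 -> D4
D#5 -> D#4
G5 -> G4
B5 -> B4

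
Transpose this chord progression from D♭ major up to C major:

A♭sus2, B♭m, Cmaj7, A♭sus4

Gsus2 Am Bmaj7 Gsus4

D♭ major up to C major is a major seventh; each chord root moves by that interval while the quality stays the same.
A♭sus2: root A♭ up a major seventh → G, giving Gsus2.
B♭m: root B♭ up a major seventh → A, giving Am.
Cmaj7: root C up a major seventh → B, giving Bmaj7.
A♭sus4: root A♭ up a major seventh → G, giving Gsus4.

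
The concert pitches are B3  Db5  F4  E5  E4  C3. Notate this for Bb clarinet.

C#4 Eb5 G4 F#5 F#4 D3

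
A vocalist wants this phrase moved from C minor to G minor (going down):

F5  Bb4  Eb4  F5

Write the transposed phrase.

C5 F4 Bb3 C5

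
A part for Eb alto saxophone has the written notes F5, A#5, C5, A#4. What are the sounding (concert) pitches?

Ab4 C#5 Eb4 C#4

The Eb alto saxophone sounds a major sixth below written, so transpose each written note down a major sixth.
F5 becomes Ab4
A#5 becomes C#5
C5 becomes Eb4
A#4 becomes C#4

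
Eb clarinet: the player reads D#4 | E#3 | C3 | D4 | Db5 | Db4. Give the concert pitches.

The Eb clarinet sounds a minor third above written, so transpose each written note up a minor third.
D#4 → F#4
E#3 → G#3
C3 → Eb3
D4 → F4
Db5 → Fb5
Db4 → Fb4

F#4 G#3 Eb3 F4 Fb5 Fb4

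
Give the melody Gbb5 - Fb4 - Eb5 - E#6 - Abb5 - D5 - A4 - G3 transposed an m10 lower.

Ebb4 Db3 C4 C##5 Fb4 B3 F#3 E2

A minor tenth down from Gbb5 gives Ebb4.
A minor tenth down from Fb4 gives Db3.
Eb5: a tenth down reaches C, and 15 semitones makes it C4.
E#6 down a minor tenth is C##5.
A minor tenth down from Abb5 gives Fb4.
A minor tenth down from D5 gives B3.
A4 down a minor tenth is F#3.
G3: a tenth down reaches E, and 15 semitones makes it E2.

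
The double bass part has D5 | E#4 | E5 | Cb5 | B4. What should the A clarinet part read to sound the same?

First find concert pitch: the double bass sounds a perfect octave below written, so D5 E#4 E5 Cb5 B4 sounds D4 E#3 E4 Cb4 B3.
Then write for A clarinet: it sounds a minor third below written, so the part must be a minor third above concert.
D4 → F4
E#3 → G#3
E4 → G4
Cb4 → Ebb4
B3 → D4

F4 G#3 G4 Ebb4 D4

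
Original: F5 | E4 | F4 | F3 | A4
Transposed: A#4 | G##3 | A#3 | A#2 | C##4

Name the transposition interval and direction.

From F5 to A#4 is 6 letter names — a sixth of some quality.
A#4 to F5 is 7 semitones, which makes it a diminished sixth; the second version is lower, so the direction is down.
Checking another pair — A4 → C##4 — gives the same interval.

down a diminished sixth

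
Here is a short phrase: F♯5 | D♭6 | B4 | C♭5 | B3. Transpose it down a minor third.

D#5 Bb5 G#4 Ab4 G#3

F#5: a third down reaches D, and 3 semitones makes it D#5.
Db6 down a minor third is Bb5.
A minor third down from B4 gives G#4.
A minor third down from Cb5 gives Ab4.
B3 down a minor third is G#3.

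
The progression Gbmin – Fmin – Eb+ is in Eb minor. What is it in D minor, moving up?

Fmin Emin D+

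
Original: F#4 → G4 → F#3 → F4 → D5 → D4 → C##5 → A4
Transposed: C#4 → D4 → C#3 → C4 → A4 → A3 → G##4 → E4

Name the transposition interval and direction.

down a perfect fourth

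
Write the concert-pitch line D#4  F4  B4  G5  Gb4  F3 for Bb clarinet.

E#4 G4 C#5 A5 Ab4 G3

Written C4 sounds as Bb3 on the Bb clarinet, so concert pitches are written a major second up.
D#4 → E#4
F4 → G4
B4 → C#5
G5 → A5
Gb4 → Ab4
F3 → G3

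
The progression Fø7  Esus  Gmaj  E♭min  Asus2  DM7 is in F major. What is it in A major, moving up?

F major up to A major is a major third; each chord root moves by that interval while the quality stays the same.
Fø7: root F up a major third → A, giving Aø7.
Esus: root E up a major third → G#, giving G#sus.
Gmaj: root G up a major third → B, giving Bmaj.
E♭min: root E♭ up a major third → G, giving Gmin.
Asus2: root A up a major third → C#, giving C#sus2.
DM7: root D up a major third → F#, giving F#M7.

Aø7 G#sus Bmaj Gmin C#sus2 F#M7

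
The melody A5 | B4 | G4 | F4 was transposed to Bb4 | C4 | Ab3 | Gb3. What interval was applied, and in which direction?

From A5 to Bb4 is 7 letter names — a seventh of some quality.
Bb4 to A5 is 11 semitones, which makes it a major seventh; the second version is lower, so the direction is down.
Checking another pair — F4 → Gb3 — gives the same interval.

down a major seventh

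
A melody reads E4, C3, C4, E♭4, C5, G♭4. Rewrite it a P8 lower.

E4 gives E3
C3 gives C2
C4 gives C3
Eb4 gives Eb3
C5 gives C4
Gb4 gives Gb3

E3 C2 C3 Eb3 C4 Gb3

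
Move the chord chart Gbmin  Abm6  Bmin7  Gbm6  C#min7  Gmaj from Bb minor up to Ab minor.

Fbmin Gbm6 Amin7 Fbm6 Bmin7 Fmaj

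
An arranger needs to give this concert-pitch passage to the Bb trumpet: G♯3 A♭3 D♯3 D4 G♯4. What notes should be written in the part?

A#3 Bb3 E#3 E4 A#4

Written C4 sounds as Bb3 on the Bb trumpet, so concert pitches are written a major second up.
G#3 gives A#3
Ab3 gives Bb3
D#3 gives E#3
D4 gives E4
G#4 gives A#4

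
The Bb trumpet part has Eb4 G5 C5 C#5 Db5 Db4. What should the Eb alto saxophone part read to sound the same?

Bb4 D6 G5 G#5 Ab5 Ab4

First find concert pitch: the Bb trumpet sounds a major second below written, so Eb4 G5 C5 C#5 Db5 Db4 sounds Db4 F5 Bb4 B4 Cb5 Cb4.
Then write for Eb alto saxophone: it sounds a major sixth below written, so the part must be a major sixth above concert.
Db4 → Bb4
F5 → D6
Bb4 → G5
B4 → G#5
Cb5 → Ab5
Cb4 → Ab4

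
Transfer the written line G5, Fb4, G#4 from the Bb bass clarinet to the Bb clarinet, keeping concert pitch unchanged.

G4 Fb3 G#3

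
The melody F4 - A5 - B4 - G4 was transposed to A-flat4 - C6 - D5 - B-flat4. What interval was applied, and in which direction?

From F4 to Ab4 is 3 letter names — a third of some quality.
F4 to Ab4 is 3 semitones, which makes it a minor third; the second version is higher, so the direction is up.
Checking another pair — G4 → Bb4 — gives the same interval.

up a minor third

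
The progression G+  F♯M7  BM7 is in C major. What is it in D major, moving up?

A+ G#M7 C#M7

C major up to D major is a major second; each chord root moves by that interval while the quality stays the same.
G+: root G up a major second → A, giving A+.
F♯M7: root F♯ up a major second → G#, giving G#M7.
BM7: root B up a major second → C#, giving C#M7.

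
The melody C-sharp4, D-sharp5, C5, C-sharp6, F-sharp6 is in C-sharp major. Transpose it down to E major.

From C-sharp down to E is a major sixth; apply that to each pitch.
C#4 → E3
D#5 → F#4
C5 → Eb4
C#6 → E5
F#6 → A5

E3 F#4 Eb4 E5 A5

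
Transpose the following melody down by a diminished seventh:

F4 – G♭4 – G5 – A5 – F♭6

F4 -> G#3
Gb4 -> A3
G5 -> A#4
A5 -> B#4
Fb6 -> G5

G#3 A3 A#4 B#4 G5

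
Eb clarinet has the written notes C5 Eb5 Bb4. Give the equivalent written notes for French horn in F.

First find concert pitch: the Eb clarinet sounds a minor third above written, so C5 Eb5 Bb4 sounds Eb5 Gb5 Db5.
Then write for French horn in F: it sounds a perfect fifth below written, so the part must be a perfect fifth above concert.
Eb5 → Bb5
Gb5 → Db6
Db5 → Ab5

Bb5 Db6 Ab5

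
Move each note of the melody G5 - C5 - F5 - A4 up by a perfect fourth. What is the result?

C6 F5 Bb5 D5

G5 up a perfect fourth is C6.
C5: a fourth up reaches F, and 5 semitones makes it F5.
F5: a fourth up reaches B, and 5 semitones makes it Bb5.
A4 up a perfect fourth is D5.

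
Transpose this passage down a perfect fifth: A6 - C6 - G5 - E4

D6 F5 C5 A3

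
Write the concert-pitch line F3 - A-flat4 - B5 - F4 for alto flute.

Written C4 sounds as G3 on the alto flute, so concert pitches are written a perfect fourth up.
F3 to Bb3
Ab4 to Db5
B5 to E6
F4 to Bb4

Bb3 Db5 E6 Bb4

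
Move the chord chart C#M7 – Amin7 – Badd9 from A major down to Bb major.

A major down to Bb major is a major seventh; each chord root moves by that interval while the quality stays the same.
C#M7: root C# down a major seventh → D, giving DM7.
Amin7: root A down a major seventh → Bb, giving Bbmin7.
Badd9: root B down a major seventh → C, giving Cadd9.

DM7 Bbmin7 Cadd9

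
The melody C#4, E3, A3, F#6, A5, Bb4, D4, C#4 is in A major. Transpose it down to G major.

B3 D3 G3 E6 G5 Ab4 C4 B3

A major to G major down is a major second, so every note moves down by that interval.
C#4 → B3
E3 → D3
A3 → G3
F#6 → E6
A5 → G5
Bb4 → Ab4
D4 → C4
C#4 → B3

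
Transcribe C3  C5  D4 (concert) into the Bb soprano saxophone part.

D3 D5 E4

Written C4 sounds as Bb3 on the Bb soprano saxophone, so concert pitches are written a major second up.
C3 becomes D3
C5 becomes D5
D4 becomes E4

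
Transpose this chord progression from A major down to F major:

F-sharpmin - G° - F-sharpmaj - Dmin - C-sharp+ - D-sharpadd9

Dmin Eb° Dmaj Bbmin A+ Badd9

A major down to F major is a major third; each chord root moves by that interval while the quality stays the same.
F-sharpmin: root F-sharp down a major third → D, giving Dmin.
G°: root G down a major third → Eb, giving Eb°.
F-sharpmaj: root F-sharp down a major third → D, giving Dmaj.
Dmin: root D down a major third → Bb, giving Bbmin.
C-sharp+: root C-sharp down a major third → A, giving A+.
D-sharpadd9: root D-sharp down a major third → B, giving Badd9.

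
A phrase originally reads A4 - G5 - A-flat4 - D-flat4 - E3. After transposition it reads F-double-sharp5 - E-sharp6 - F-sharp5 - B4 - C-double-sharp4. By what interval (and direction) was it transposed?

up an augmented sixth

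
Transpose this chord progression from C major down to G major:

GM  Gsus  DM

DM Dsus AM

C major down to G major is a perfect fourth; each chord root moves by that interval while the quality stays the same.
GM: root G down a perfect fourth → D, giving DM.
Gsus: root G down a perfect fourth → D, giving Dsus.
DM: root D down a perfect fourth → A, giving AM.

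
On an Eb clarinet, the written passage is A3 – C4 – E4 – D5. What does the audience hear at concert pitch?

The Eb clarinet sounds a minor third above written, so transpose each written note up a minor third.
A3 gives C4
C4 gives Eb4
E4 gives G4
D5 gives F5

C4 Eb4 G4 F5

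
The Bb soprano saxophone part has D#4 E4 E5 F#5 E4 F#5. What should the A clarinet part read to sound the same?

First find concert pitch: the Bb soprano saxophone sounds a major second below written, so D#4 E4 E5 F#5 E4 F#5 sounds C#4 D4 D5 E5 D4 E5.
Then write for A clarinet: it sounds a minor third below written, so the part must be a minor third above concert.
C#4 → E4
D4 → F4
D5 → F5
E5 → G5
D4 → F4
E5 → G5

E4 F4 F5 G5 F4 G5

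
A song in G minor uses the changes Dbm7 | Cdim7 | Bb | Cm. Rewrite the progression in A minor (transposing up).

G minor up to A minor is a major second; each chord root moves by that interval while the quality stays the same.
Dbm7: root Db up a major second → Eb, giving Ebm7.
Cdim7: root C up a major second → D, giving Ddim7.
Bb: root Bb up a major second → C, giving C.
Cm: root C up a major second → D, giving Dm.

Ebm7 Ddim7 C Dm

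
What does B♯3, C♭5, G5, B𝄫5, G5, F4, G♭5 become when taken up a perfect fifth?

F##4 Gb5 D6 Fb6 D6 C5 Db6

B#3 to F##4
Cb5 to Gb5
G5 to D6
Bbb5 to Fb6
G5 to D6
F4 to C5
Gb5 to Db6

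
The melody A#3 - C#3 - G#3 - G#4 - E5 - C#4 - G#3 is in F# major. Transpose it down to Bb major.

D3 F2 C3 C4 Ab4 F3 C3

F# major to Bb major down is an augmented fifth, so every note moves down by that interval.
A#3 gives D3
C#3 gives F2
G#3 gives C3
G#4 gives C4
E5 gives Ab4
C#4 gives F3
G#3 gives C3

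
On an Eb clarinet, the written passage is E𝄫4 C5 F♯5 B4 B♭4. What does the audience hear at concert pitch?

The Eb clarinet sounds a minor third above written, so transpose each written note up a minor third.
Ebb4 gives Gbb4
C5 gives Eb5
F#5 gives A5
B4 gives D5
Bb4 gives Db5

Gbb4 Eb5 A5 D5 Db5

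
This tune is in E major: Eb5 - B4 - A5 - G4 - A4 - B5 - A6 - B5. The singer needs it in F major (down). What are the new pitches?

Fb4 C4 Bb4 Ab3 Bb3 C5 Bb5 C5

From E down to F is a major seventh; apply that to each pitch.
Eb5 -> Fb4
B4 -> C4
A5 -> Bb4
G4 -> Ab3
A4 -> Bb3
B5 -> C5
A6 -> Bb5
B5 -> C5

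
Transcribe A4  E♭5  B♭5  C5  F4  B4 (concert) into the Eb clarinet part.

F#4 C5 G5 A4 D4 G#4

The Eb clarinet sounds a minor third above written, so the written part must be a minor third below concert — transpose each note down.
A4 -> F#4
Eb5 -> C5
Bb5 -> G5
C5 -> A4
F4 -> D4
B4 -> G#4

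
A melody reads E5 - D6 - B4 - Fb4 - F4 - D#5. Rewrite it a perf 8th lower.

A perfect octave down from E5 gives E4.
D6: an octave down reaches D, and 12 semitones makes it D5.
A perfect octave down from B4 gives B3.
Fb4 down a perfect octave is Fb3.
F4 down a perfect octave is F3.
D#5: an octave down reaches D, and 12 semitones makes it D#4.

E4 D5 B3 Fb3 F3 D#4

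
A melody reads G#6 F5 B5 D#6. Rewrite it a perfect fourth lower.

D#6 C5 F#5 A#5

G#6 to D#6
F5 to C5
B5 to F#5
D#6 to A#5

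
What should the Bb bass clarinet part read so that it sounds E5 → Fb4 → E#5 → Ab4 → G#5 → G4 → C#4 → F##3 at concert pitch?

Written C4 sounds as Bb2 on the Bb bass clarinet, so concert pitches are written a major ninth up.
E5 to F#6
Fb4 to Gb5
E#5 to F##6
Ab4 to Bb5
G#5 to A#6
G4 to A5
C#4 to D#5
F##3 to G##4

F#6 Gb5 F##6 Bb5 A#6 A5 D#5 G##4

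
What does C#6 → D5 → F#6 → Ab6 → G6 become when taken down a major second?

A major second down from C#6 gives B5.
D5 down a major second is C5.
F#6 down a major second is E6.
Ab6 down a major second is Gb6.
A major second down from G6 gives F6.

B5 C5 E6 Gb6 F6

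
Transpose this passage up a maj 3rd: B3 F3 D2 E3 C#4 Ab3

D#4 A3 F#2 G#3 E#4 C4

B3: a third up reaches D, and 4 semitones makes it D#4.
A major third up from F3 gives A3.
D2: a third up reaches F, and 4 semitones makes it F#2.
E3 up a major third is G#3.
C#4: a third up reaches E, and 4 semitones makes it E#4.
Ab3: a third up reaches C, and 4 semitones makes it C4.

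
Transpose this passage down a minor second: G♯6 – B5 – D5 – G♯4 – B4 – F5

A minor second down from G#6 gives F##6.
B5 down a minor second is A#5.
D5 down a minor second is C#5.
A minor second down from G#4 gives F##4.
B4: a second down reaches A, and 1 semitone makes it A#4.
F5 down a minor second is E5.

F##6 A#5 C#5 F##4 A#4 E5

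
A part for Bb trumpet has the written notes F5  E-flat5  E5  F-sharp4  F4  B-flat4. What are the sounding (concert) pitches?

Eb5 Db5 D5 E4 Eb4 Ab4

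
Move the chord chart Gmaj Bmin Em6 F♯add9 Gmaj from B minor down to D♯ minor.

B minor down to D♯ minor is a minor sixth; each chord root moves by that interval while the quality stays the same.
Gmaj: root G down a minor sixth → B, giving Bmaj.
Bmin: root B down a minor sixth → D#, giving D#min.
Em6: root E down a minor sixth → G#, giving G#m6.
F♯add9: root F♯ down a minor sixth → A#, giving A#add9.
Gmaj: root G down a minor sixth → B, giving Bmaj.

Bmaj D#min G#m6 A#add9 Bmaj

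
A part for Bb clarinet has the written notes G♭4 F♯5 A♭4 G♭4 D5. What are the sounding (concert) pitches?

The Bb clarinet sounds a major second below written, so transpose each written note down a major second.
Gb4 → Fb4
F#5 → E5
Ab4 → Gb4
Gb4 → Fb4
D5 → C5

Fb4 E5 Gb4 Fb4 C5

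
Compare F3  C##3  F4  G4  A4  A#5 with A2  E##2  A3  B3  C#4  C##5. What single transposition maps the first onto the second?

down a minor sixth

Take the first pair: F3 → A2. F to A spans 6 letter names, so the interval is some kind of sixth.
A2 to F3 is 8 semitones, which makes it a minor sixth; the second version is lower, so the direction is down.
Checking another pair — A#5 → C##5 — gives the same interval.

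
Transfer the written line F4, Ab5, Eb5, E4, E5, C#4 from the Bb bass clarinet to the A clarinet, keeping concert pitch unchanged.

First find concert pitch: the Bb bass clarinet sounds a major ninth below written, so F4 Ab5 Eb5 E4 E5 C#4 sounds Eb3 Gb4 Db4 D3 D4 B2.
Then write for A clarinet: it sounds a minor third below written, so the part must be a minor third above concert.
Eb3 → Gb3
Gb4 → Bbb4
Db4 → Fb4
D3 → F3
D4 → F4
B2 → D3

Gb3 Bbb4 Fb4 F3 F4 D3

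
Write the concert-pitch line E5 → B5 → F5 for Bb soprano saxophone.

Written C4 sounds as Bb3 on the Bb soprano saxophone, so concert pitches are written a major second up.
E5 -> F#5
B5 -> C#6
F5 -> G5

F#5 C#6 G5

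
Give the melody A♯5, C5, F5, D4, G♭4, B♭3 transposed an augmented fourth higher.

A#5 up an augmented fourth is D##6.
An augmented fourth up from C5 gives F#5.
An augmented fourth up from F5 gives B5.
An augmented fourth up from D4 gives G#4.
Gb4: a fourth up reaches C, and 6 semitones makes it C5.
Bb3 up an augmented fourth is E4.

D##6 F#5 B5 G#4 C5 E4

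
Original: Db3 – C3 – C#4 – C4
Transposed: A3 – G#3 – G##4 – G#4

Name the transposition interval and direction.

up an augmented fifth

Take the first pair: Db3 → A3. D to A spans 5 letter names, so the interval is some kind of fifth.
Db3 to A3 is 8 semitones, which makes it an augmented fifth; the second version is higher, so the direction is up.
Checking another pair — C4 → G#4 — gives the same interval.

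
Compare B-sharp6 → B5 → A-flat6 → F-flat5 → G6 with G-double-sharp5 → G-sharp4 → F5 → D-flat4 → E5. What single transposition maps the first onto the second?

down a minor tenth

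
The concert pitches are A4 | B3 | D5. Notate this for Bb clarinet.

B4 C#4 E5

The Bb clarinet sounds a major second below written, so the written part must be a major second above concert — transpose each note up.
A4 gives B4
B3 gives C#4
D5 gives E5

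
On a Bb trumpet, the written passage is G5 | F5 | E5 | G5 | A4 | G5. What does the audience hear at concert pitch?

The Bb trumpet sounds a major second below written, so transpose each written note down a major second.
G5 to F5
F5 to Eb5
E5 to D5
G5 to F5
A4 to G4
G5 to F5

F5 Eb5 D5 F5 G4 F5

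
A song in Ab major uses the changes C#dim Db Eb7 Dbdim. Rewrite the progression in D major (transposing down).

F##dim G A7 Gdim

Ab major down to D major is a diminished fifth; each chord root moves by that interval while the quality stays the same.
C#dim: root C# down a diminished fifth → F##, giving F##dim.
Db: root Db down a diminished fifth → G, giving G.
Eb7: root Eb down a diminished fifth → A, giving A7.
Dbdim: root Db down a diminished fifth → G, giving Gdim.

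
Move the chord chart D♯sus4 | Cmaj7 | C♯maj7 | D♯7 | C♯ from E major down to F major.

Esus4 Dbmaj7 Dmaj7 E7 D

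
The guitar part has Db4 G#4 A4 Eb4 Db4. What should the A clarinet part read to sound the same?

First find concert pitch: the guitar sounds a perfect octave below written, so Db4 G#4 A4 Eb4 Db4 sounds Db3 G#3 A3 Eb3 Db3.
Then write for A clarinet: it sounds a minor third below written, so the part must be a minor third above concert.
Db3 → Fb3
G#3 → B3
A3 → C4
Eb3 → Gb3
Db3 → Fb3

Fb3 B3 C4 Gb3 Fb3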